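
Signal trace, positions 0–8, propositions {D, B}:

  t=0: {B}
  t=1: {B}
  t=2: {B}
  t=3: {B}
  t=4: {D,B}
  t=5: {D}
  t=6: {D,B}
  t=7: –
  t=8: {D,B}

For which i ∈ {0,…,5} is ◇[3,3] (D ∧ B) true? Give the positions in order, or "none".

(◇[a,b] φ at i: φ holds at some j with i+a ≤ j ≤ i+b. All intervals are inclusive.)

1, 3, 5

Evaluate at each i in [0,5]:
  i=0: ✗ (none in [3,3])
  i=1: ✓ (witness j=4)
  i=2: ✗ (none in [5,5])
  i=3: ✓ (witness j=6)
  i=4: ✗ (none in [7,7])
  i=5: ✓ (witness j=8)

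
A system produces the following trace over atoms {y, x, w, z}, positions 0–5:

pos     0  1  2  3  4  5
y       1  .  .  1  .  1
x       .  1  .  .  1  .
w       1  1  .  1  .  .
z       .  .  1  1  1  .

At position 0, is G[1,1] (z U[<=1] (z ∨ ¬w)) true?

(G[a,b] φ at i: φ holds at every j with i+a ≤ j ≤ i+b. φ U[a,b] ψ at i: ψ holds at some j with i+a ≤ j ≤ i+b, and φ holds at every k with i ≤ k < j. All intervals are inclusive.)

Does not hold

Check (z U[<=1] (z ∨ ¬w)) at every j in [1,1]:
  j=1: fails
Fails at j=1 → formula fails.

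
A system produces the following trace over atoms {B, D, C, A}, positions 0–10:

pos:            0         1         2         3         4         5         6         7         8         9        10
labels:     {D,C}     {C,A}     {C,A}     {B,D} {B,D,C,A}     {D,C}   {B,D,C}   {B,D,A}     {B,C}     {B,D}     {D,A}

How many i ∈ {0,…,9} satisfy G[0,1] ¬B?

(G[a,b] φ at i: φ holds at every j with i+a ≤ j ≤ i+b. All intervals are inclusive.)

Evaluate at each i in [0,9]:
  i=0: ✓ (all of [0,1])
  i=1: ✓ (all of [1,2])
  i=2: ✗ (fails at j=3)
  i=3: ✗ (fails at j=3)
  i=4: ✗ (fails at j=4)
  i=5: ✗ (fails at j=6)
  i=6: ✗ (fails at j=6)
  i=7: ✗ (fails at j=7)
  i=8: ✗ (fails at j=8)
  i=9: ✗ (fails at j=9)
Positions where it holds: {0, 1} → 2.

2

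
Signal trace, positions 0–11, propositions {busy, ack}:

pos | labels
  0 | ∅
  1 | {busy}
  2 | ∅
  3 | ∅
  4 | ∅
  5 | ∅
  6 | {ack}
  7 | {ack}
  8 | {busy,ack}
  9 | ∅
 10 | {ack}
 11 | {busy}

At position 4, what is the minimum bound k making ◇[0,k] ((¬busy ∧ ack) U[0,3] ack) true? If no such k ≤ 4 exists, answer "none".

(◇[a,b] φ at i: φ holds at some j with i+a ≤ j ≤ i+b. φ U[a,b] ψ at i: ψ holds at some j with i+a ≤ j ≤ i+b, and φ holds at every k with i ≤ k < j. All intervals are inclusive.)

Scan j = 4,5,… for ((¬busy ∧ ack) U[0,3] ack):
  j=4: fails
  j=5: fails
  j=6: holds
First hit at j=6, so smallest k = 6-4 = 2.

2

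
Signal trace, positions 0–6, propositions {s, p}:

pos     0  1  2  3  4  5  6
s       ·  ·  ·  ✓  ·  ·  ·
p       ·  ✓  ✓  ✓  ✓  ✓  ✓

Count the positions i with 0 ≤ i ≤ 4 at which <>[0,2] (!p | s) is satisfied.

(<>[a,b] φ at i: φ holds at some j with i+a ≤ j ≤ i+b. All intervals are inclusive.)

Evaluate at each i in [0,4]:
  i=0: ✓ (witness j=0)
  i=1: ✓ (witness j=3)
  i=2: ✓ (witness j=3)
  i=3: ✓ (witness j=3)
  i=4: ✗ (none in [4,6])
Positions where it holds: {0, 1, 2, 3} → 4.

4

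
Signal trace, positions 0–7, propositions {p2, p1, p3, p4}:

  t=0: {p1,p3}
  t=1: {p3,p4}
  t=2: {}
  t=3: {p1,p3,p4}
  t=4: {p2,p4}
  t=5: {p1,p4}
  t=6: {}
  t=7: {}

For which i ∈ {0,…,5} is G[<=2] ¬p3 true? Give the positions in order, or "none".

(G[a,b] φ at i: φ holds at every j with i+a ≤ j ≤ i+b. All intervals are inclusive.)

4, 5

Evaluate at each i in [0,5]:
  i=0: ✗ (fails at j=0)
  i=1: ✗ (fails at j=1)
  i=2: ✗ (fails at j=3)
  i=3: ✗ (fails at j=3)
  i=4: ✓ (all of [4,6])
  i=5: ✓ (all of [5,7])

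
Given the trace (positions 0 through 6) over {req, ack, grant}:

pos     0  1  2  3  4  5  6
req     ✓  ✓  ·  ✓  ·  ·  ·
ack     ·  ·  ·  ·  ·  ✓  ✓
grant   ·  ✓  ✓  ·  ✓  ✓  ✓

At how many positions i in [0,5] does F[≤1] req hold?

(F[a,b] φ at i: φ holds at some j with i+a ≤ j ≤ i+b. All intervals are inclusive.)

4

Evaluate at each i in [0,5]:
  i=0: ✓ (witness j=0)
  i=1: ✓ (witness j=1)
  i=2: ✓ (witness j=3)
  i=3: ✓ (witness j=3)
  i=4: ✗ (none in [4,5])
  i=5: ✗ (none in [5,6])
Positions where it holds: {0, 1, 2, 3} → 4.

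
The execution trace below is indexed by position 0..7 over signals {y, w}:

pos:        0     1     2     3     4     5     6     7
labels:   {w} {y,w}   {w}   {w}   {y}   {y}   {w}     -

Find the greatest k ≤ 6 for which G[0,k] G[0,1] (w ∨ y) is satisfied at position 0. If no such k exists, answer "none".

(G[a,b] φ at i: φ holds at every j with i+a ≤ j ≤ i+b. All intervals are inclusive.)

G[0,1] (w ∨ y) must hold from j=0 onward; find where it first fails.
  j=0: holds
  j=1: holds
  j=2: holds
  j=3: holds
  j=4: holds
  j=5: holds
  j=6: fails
Holds on [0,5], so largest k = 5.

5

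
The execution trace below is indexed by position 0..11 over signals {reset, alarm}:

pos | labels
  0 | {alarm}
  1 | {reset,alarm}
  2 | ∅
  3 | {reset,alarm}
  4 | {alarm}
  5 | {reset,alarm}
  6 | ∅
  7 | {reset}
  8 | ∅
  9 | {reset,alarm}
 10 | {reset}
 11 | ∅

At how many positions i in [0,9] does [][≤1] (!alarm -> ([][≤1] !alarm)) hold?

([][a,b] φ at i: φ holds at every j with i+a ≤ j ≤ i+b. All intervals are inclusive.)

6

Evaluate at each i in [0,9]:
  i=0: ✓ (all of [0,1])
  i=1: ✗ (fails at j=2)
  i=2: ✗ (fails at j=2)
  i=3: ✓ (all of [3,4])
  i=4: ✓ (all of [4,5])
  i=5: ✓ (all of [5,6])
  i=6: ✓ (all of [6,7])
  i=7: ✗ (fails at j=8)
  i=8: ✗ (fails at j=8)
  i=9: ✓ (all of [9,10])
Positions where it holds: {0, 3, 4, 5, 6, 9} → 6.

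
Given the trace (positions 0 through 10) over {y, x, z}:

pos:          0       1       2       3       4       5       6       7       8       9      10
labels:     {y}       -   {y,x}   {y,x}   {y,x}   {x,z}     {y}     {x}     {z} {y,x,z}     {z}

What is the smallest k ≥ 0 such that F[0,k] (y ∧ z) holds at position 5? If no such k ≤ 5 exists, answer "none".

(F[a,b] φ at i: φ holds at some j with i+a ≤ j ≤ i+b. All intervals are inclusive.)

Scan j = 5,6,… for (y ∧ z):
  j=5: fails
  j=6: fails
  j=7: fails
  j=8: fails
  j=9: holds
First hit at j=9, so smallest k = 9-5 = 4.

4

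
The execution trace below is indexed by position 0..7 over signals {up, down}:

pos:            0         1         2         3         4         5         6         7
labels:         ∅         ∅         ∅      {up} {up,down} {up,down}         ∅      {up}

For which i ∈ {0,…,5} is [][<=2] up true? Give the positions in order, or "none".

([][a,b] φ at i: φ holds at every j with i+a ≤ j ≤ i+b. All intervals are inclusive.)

3

Evaluate at each i in [0,5]:
  i=0: ✗ (fails at j=0)
  i=1: ✗ (fails at j=1)
  i=2: ✗ (fails at j=2)
  i=3: ✓ (all of [3,5])
  i=4: ✗ (fails at j=6)
  i=5: ✗ (fails at j=6)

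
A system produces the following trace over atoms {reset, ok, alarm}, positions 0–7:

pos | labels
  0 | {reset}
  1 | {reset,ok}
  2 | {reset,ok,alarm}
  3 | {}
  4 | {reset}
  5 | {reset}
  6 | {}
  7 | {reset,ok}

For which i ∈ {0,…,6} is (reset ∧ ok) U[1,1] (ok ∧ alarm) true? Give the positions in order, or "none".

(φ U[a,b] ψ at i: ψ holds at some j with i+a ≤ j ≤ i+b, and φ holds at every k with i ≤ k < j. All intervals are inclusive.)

Evaluate at each i in [0,6]:
  i=0: ✗ (no rhs in [1,1])
  i=1: ✓ (rhs at j=2; lhs holds on [1,1])
  i=2: ✗ (no rhs in [3,3])
  i=3: ✗ (no rhs in [4,4])
  i=4: ✗ (no rhs in [5,5])
  i=5: ✗ (no rhs in [6,6])
  i=6: ✗ (no rhs in [7,7])

1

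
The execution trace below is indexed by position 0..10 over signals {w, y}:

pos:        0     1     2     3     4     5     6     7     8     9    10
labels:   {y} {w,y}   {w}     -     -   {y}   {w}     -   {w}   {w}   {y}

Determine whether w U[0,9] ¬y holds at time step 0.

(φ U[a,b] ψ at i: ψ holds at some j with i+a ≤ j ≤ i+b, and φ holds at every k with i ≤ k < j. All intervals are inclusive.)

False

Need some j in [0,9] with ¬y, and w at every k in [0,j-1].
  j=0: ¬y false.
  j=1: ¬y false.
  j=2: ¬y holds, but w fails at k=0 → not this j.
  j=3: ¬y holds, but w fails at k=0 → not this j.
  j=4: ¬y holds, but w fails at k=0 → not this j.
  j=5: ¬y false.
  j=6: ¬y holds, but w fails at k=0 → not this j.
  j=7: ¬y holds, but w fails at k=0 → not this j.
  j=8: ¬y holds, but w fails at k=0 → not this j.
  j=9: ¬y holds, but w fails at k=0 → not this j.
No j in the window works → until fails.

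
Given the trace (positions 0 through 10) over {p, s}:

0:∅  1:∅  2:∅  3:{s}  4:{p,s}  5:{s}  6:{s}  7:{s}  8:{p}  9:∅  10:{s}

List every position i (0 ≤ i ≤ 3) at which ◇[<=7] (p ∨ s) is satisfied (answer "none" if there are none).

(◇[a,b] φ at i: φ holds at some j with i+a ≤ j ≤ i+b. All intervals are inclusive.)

Evaluate at each i in [0,3]:
  i=0: ✓ (witness j=3)
  i=1: ✓ (witness j=3)
  i=2: ✓ (witness j=3)
  i=3: ✓ (witness j=3)

0, 1, 2, 3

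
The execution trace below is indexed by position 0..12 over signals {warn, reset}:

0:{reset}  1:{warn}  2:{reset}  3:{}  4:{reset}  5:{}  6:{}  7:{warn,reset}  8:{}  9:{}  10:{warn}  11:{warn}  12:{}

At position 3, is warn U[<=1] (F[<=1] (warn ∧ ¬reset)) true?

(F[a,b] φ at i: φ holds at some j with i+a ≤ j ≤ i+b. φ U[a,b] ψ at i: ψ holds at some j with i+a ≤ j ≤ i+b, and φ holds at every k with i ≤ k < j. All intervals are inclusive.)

No

Need some j in [3,4] with F[<=1] (warn ∧ ¬reset), and warn at every k in [3,j-1].
  j=3: F[<=1] (warn ∧ ¬reset) — fails (none in [3,4]).
  j=4: F[<=1] (warn ∧ ¬reset) — fails (none in [4,5]).
No j in the window works → until fails.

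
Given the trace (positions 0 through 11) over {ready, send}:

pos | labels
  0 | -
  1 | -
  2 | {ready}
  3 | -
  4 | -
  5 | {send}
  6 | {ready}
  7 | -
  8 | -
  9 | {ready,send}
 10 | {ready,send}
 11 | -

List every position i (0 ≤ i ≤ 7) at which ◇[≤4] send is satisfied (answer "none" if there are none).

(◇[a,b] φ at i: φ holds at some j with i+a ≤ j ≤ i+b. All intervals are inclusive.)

Evaluate at each i in [0,7]:
  i=0: ✗ (none in [0,4])
  i=1: ✓ (witness j=5)
  i=2: ✓ (witness j=5)
  i=3: ✓ (witness j=5)
  i=4: ✓ (witness j=5)
  i=5: ✓ (witness j=5)
  i=6: ✓ (witness j=9)
  i=7: ✓ (witness j=9)

1, 2, 3, 4, 5, 6, 7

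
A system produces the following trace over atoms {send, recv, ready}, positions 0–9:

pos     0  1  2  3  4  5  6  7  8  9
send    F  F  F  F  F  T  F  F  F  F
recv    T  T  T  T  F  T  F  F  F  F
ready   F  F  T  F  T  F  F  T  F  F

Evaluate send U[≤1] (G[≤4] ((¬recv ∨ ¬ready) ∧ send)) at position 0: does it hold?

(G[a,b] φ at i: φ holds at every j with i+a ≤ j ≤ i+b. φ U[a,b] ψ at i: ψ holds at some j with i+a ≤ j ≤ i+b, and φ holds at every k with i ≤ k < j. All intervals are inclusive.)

Need some j in [0,1] with G[≤4] ((¬recv ∨ ¬ready) ∧ send), and send at every k in [0,j-1].
  j=0: G[≤4] ((¬recv ∨ ¬ready) ∧ send) — fails at 0.
  j=1: G[≤4] ((¬recv ∨ ¬ready) ∧ send) — fails at 1.
No j in the window works → until fails.

False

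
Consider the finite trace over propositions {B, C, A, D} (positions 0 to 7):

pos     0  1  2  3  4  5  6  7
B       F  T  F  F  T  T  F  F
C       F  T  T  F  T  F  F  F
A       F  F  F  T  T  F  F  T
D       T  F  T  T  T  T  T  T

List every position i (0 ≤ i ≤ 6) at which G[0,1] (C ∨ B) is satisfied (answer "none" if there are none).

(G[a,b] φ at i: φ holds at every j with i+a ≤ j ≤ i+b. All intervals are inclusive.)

Evaluate at each i in [0,6]:
  i=0: ✗ (fails at j=0)
  i=1: ✓ (all of [1,2])
  i=2: ✗ (fails at j=3)
  i=3: ✗ (fails at j=3)
  i=4: ✓ (all of [4,5])
  i=5: ✗ (fails at j=6)
  i=6: ✗ (fails at j=6)

1, 4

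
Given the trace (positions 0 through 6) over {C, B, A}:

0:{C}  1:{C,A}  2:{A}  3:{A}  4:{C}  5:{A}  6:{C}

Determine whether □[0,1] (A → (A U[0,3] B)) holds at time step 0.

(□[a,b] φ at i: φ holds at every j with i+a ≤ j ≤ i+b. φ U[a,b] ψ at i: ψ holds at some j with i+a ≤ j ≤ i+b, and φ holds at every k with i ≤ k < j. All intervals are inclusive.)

No

Check (A → (A U[0,3] B)) at every j in [0,1]:
  j=0: antecedent false → ✓
  j=1: antecedent true; consequent fails → ✗
Fails at j=1 → formula fails.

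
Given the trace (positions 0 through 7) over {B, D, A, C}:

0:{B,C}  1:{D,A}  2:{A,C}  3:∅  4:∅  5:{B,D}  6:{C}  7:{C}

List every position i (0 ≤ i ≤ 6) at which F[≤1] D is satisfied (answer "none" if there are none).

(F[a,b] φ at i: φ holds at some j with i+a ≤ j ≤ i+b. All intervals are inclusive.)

Evaluate at each i in [0,6]:
  i=0: ✓ (witness j=1)
  i=1: ✓ (witness j=1)
  i=2: ✗ (none in [2,3])
  i=3: ✗ (none in [3,4])
  i=4: ✓ (witness j=5)
  i=5: ✓ (witness j=5)
  i=6: ✗ (none in [6,7])

0, 1, 4, 5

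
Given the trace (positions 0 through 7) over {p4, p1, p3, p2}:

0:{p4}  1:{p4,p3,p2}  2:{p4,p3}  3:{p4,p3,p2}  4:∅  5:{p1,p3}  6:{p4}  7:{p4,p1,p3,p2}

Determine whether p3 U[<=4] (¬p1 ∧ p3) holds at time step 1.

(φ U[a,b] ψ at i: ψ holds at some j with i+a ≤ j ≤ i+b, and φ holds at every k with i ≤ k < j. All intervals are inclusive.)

True

Need some j in [1,5] with (¬p1 ∧ p3), and p3 at every k in [1,j-1].
  j=1: (¬p1 ∧ p3) holds; no prefix to check → satisfied.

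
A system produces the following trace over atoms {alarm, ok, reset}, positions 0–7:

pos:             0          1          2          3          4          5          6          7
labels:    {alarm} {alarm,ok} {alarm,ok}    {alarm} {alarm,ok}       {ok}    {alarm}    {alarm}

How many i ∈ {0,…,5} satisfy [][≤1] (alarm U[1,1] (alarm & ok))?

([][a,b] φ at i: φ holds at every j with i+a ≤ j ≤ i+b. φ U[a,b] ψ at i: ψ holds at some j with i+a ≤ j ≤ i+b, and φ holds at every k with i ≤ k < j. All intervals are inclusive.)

1

Evaluate at each i in [0,5]:
  i=0: ✓ (all of [0,1])
  i=1: ✗ (fails at j=2)
  i=2: ✗ (fails at j=2)
  i=3: ✗ (fails at j=4)
  i=4: ✗ (fails at j=4)
  i=5: ✗ (fails at j=5)
Positions where it holds: {0} → 1.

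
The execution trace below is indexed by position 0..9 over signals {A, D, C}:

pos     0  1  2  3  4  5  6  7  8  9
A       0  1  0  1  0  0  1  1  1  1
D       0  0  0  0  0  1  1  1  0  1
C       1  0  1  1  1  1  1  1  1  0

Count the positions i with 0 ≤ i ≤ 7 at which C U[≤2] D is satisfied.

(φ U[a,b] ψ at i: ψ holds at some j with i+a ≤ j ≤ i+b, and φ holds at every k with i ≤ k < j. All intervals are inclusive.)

5

Evaluate at each i in [0,7]:
  i=0: ✗ (no rhs in [0,2])
  i=1: ✗ (no rhs in [1,3])
  i=2: ✗ (no rhs in [2,4])
  i=3: ✓ (rhs at j=5; lhs holds on [3,4])
  i=4: ✓ (rhs at j=5; lhs holds on [4,4])
  i=5: ✓ (rhs at j=5)
  i=6: ✓ (rhs at j=6)
  i=7: ✓ (rhs at j=7)
Positions where it holds: {3, 4, 5, 6, 7} → 5.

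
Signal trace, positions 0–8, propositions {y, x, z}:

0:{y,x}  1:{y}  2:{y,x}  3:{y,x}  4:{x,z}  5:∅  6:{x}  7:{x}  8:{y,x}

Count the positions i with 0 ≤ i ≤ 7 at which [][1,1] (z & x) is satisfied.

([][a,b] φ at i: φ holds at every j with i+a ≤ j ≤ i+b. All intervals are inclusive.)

1

Evaluate at each i in [0,7]:
  i=0: ✗ (fails at j=1)
  i=1: ✗ (fails at j=2)
  i=2: ✗ (fails at j=3)
  i=3: ✓ (all of [4,4])
  i=4: ✗ (fails at j=5)
  i=5: ✗ (fails at j=6)
  i=6: ✗ (fails at j=7)
  i=7: ✗ (fails at j=8)
Positions where it holds: {3} → 1.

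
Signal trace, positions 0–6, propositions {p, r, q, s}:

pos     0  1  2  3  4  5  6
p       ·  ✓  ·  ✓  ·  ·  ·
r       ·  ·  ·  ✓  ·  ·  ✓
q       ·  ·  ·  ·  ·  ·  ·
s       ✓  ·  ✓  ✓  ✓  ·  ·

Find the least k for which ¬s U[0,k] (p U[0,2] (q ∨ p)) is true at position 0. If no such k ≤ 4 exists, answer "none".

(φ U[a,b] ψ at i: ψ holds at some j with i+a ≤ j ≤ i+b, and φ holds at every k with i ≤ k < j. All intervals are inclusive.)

Need earliest j ≥ 0 with (p U[0,2] (q ∨ p)), and ¬s at every k in [0,j-1].
  j=0: rhs fails.
  j=1: rhs holds but lhs fails at k=0.
  j=2: rhs fails.
  j=3: rhs holds but lhs fails at k=0.
  j=4: rhs fails.
No witness within the range → none.

none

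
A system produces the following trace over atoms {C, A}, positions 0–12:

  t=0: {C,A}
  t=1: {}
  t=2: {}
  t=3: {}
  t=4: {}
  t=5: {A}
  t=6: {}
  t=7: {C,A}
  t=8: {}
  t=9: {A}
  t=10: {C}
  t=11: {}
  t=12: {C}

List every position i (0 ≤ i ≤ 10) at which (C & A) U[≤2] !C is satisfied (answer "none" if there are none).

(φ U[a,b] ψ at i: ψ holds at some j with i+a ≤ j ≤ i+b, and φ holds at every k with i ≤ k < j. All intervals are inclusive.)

0, 1, 2, 3, 4, 5, 6, 7, 8, 9

Evaluate at each i in [0,10]:
  i=0: ✓ (rhs at j=1; lhs holds on [0,0])
  i=1: ✓ (rhs at j=1)
  i=2: ✓ (rhs at j=2)
  i=3: ✓ (rhs at j=3)
  i=4: ✓ (rhs at j=4)
  i=5: ✓ (rhs at j=5)
  i=6: ✓ (rhs at j=6)
  i=7: ✓ (rhs at j=8; lhs holds on [7,7])
  i=8: ✓ (rhs at j=8)
  i=9: ✓ (rhs at j=9)
  i=10: ✗ (lhs fails at k=10 before rhs at j=11)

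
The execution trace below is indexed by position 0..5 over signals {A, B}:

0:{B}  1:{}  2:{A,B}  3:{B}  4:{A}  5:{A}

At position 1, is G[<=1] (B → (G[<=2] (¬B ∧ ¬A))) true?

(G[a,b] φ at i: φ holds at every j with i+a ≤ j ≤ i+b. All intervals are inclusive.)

Check (B → (G[<=2] (¬B ∧ ¬A))) at every j in [1,2]:
  j=1: antecedent false → ✓
  j=2: antecedent true; consequent fails at 2 → ✗
Fails at j=2 → formula fails.

Does not hold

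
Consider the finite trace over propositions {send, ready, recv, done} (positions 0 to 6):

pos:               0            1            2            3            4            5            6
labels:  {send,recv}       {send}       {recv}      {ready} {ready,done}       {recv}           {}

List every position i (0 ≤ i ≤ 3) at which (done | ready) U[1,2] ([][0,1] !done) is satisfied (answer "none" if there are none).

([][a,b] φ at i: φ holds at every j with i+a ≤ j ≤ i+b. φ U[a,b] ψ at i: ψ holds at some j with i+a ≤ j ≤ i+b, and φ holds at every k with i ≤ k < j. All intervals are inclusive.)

3

Evaluate at each i in [0,3]:
  i=0: ✗ (lhs fails at k=0 before rhs at j=1)
  i=1: ✗ (lhs fails at k=1 before rhs at j=2)
  i=2: ✗ (no rhs in [3,4])
  i=3: ✓ (rhs at j=5; lhs holds on [3,4])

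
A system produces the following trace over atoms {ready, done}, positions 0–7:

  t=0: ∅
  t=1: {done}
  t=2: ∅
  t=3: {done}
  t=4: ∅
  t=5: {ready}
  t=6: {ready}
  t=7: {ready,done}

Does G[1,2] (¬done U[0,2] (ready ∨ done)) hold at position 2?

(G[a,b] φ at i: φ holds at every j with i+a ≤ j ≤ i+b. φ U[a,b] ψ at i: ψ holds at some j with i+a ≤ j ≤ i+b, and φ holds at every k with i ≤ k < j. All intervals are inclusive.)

True

Check (¬done U[0,2] (ready ∨ done)) at every j in [3,4]:
  j=3: holds
  j=4: holds
All positions satisfy it → formula holds.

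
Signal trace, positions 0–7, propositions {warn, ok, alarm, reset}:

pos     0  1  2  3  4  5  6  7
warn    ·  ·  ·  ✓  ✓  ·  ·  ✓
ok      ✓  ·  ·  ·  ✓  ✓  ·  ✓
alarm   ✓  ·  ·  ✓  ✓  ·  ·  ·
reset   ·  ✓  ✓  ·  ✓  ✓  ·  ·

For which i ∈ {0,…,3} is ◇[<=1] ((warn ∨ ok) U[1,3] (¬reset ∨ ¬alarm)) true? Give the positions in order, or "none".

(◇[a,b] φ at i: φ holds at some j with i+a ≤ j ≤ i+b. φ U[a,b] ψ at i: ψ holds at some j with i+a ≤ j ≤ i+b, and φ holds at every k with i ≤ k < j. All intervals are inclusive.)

Evaluate at each i in [0,3]:
  i=0: ✓ (witness j=0)
  i=1: ✗ (none in [1,2])
  i=2: ✓ (witness j=3)
  i=3: ✓ (witness j=3)

0, 2, 3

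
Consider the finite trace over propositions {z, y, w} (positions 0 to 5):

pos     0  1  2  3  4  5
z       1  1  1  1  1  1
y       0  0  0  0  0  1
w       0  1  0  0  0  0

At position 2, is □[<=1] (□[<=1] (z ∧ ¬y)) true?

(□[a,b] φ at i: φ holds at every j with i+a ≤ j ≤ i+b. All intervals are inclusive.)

Check □[<=1] (z ∧ ¬y) at every j in [2,3]:
  j=2: holds on [2,3]
  j=3: holds on [3,4]
All positions satisfy it → formula holds.

Yes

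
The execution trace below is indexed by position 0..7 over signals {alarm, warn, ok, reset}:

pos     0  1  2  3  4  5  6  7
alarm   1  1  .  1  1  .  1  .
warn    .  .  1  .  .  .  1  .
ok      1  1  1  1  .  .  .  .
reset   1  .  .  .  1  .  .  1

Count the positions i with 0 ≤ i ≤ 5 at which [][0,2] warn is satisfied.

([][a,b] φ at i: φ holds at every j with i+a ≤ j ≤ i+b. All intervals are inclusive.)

Evaluate at each i in [0,5]:
  i=0: ✗ (fails at j=0)
  i=1: ✗ (fails at j=1)
  i=2: ✗ (fails at j=3)
  i=3: ✗ (fails at j=3)
  i=4: ✗ (fails at j=4)
  i=5: ✗ (fails at j=5)
Positions where it holds: {} → 0.

0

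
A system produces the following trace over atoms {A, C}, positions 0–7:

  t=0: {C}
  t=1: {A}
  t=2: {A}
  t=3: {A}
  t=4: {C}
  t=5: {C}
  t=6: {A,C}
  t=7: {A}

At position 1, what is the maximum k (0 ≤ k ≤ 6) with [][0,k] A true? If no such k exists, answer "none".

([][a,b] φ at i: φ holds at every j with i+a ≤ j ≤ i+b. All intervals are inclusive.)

2

A must hold from j=1 onward; find where it first fails.
  j=1: holds
  j=2: holds
  j=3: holds
  j=4: fails
Holds on [1,3], so largest k = 2.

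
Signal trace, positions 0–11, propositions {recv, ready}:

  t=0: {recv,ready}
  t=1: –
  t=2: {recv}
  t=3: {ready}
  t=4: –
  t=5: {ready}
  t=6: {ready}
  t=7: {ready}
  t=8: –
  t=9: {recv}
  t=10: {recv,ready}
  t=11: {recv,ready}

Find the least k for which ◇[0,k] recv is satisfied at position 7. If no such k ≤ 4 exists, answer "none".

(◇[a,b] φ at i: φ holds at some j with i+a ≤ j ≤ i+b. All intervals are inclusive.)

2

Scan j = 7,8,… for recv:
  j=7: fails
  j=8: fails
  j=9: holds
First hit at j=9, so smallest k = 9-7 = 2.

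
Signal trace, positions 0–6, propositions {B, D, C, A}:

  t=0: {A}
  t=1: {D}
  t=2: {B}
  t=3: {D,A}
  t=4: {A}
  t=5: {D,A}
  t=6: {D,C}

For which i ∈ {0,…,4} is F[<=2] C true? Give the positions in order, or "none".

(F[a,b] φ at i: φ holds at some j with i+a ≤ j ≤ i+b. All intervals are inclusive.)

4

Evaluate at each i in [0,4]:
  i=0: ✗ (none in [0,2])
  i=1: ✗ (none in [1,3])
  i=2: ✗ (none in [2,4])
  i=3: ✗ (none in [3,5])
  i=4: ✓ (witness j=6)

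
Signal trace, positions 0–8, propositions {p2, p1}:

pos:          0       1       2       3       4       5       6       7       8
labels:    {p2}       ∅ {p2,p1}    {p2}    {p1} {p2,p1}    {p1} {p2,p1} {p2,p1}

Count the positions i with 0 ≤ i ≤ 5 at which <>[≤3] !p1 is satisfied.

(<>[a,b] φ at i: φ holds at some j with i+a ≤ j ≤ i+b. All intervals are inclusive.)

4

Evaluate at each i in [0,5]:
  i=0: ✓ (witness j=0)
  i=1: ✓ (witness j=1)
  i=2: ✓ (witness j=3)
  i=3: ✓ (witness j=3)
  i=4: ✗ (none in [4,7])
  i=5: ✗ (none in [5,8])
Positions where it holds: {0, 1, 2, 3} → 4.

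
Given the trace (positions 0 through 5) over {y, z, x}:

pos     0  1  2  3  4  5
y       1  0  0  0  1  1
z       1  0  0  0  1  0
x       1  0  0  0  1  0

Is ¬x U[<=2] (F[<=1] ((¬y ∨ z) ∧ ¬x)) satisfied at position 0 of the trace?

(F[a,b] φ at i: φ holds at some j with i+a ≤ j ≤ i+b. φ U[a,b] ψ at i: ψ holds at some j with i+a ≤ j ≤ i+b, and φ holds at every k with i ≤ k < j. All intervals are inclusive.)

True

Need some j in [0,2] with F[<=1] ((¬y ∨ z) ∧ ¬x), and ¬x at every k in [0,j-1].
  j=0: F[<=1] ((¬y ∨ z) ∧ ¬x) holds; no prefix to check → satisfied.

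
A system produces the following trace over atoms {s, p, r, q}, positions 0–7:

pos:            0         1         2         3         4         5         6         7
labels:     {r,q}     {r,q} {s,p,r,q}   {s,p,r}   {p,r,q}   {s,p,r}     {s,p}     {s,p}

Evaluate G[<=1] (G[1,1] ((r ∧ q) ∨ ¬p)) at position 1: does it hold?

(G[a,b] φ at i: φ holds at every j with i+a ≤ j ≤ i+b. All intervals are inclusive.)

Check G[1,1] ((r ∧ q) ∨ ¬p) at every j in [1,2]:
  j=1: holds on [2,2]
  j=2: fails at 3
Fails at j=2 → formula fails.

Does not hold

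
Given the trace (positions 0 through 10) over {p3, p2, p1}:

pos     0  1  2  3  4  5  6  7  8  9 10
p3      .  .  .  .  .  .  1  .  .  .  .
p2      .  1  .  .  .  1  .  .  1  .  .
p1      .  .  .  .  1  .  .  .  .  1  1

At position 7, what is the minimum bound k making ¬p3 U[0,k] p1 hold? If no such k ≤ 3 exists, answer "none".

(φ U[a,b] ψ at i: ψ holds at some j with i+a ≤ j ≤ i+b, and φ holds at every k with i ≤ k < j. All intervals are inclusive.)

Need earliest j ≥ 7 with p1, and ¬p3 at every k in [7,j-1].
  j=7: rhs fails.
  j=8: rhs fails.
  j=9: rhs holds; lhs holds on [7,8]. k = 2.

2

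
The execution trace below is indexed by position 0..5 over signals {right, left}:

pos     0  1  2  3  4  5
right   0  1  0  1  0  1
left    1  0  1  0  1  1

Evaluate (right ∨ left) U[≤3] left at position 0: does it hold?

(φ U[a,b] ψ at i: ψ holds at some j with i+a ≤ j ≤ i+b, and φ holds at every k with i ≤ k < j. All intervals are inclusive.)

Need some j in [0,3] with left, and (right ∨ left) at every k in [0,j-1].
  j=0: left holds; no prefix to check → satisfied.

Holds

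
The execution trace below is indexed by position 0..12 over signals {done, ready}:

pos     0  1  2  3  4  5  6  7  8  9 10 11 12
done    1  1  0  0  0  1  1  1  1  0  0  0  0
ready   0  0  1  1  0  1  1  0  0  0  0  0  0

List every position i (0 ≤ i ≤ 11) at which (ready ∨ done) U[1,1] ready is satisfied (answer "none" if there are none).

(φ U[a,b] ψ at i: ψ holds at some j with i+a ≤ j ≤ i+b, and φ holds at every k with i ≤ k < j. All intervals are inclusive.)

Evaluate at each i in [0,11]:
  i=0: ✗ (no rhs in [1,1])
  i=1: ✓ (rhs at j=2; lhs holds on [1,1])
  i=2: ✓ (rhs at j=3; lhs holds on [2,2])
  i=3: ✗ (no rhs in [4,4])
  i=4: ✗ (lhs fails at k=4 before rhs at j=5)
  i=5: ✓ (rhs at j=6; lhs holds on [5,5])
  i=6: ✗ (no rhs in [7,7])
  i=7: ✗ (no rhs in [8,8])
  i=8: ✗ (no rhs in [9,9])
  i=9: ✗ (no rhs in [10,10])
  i=10: ✗ (no rhs in [11,11])
  i=11: ✗ (no rhs in [12,12])

1, 2, 5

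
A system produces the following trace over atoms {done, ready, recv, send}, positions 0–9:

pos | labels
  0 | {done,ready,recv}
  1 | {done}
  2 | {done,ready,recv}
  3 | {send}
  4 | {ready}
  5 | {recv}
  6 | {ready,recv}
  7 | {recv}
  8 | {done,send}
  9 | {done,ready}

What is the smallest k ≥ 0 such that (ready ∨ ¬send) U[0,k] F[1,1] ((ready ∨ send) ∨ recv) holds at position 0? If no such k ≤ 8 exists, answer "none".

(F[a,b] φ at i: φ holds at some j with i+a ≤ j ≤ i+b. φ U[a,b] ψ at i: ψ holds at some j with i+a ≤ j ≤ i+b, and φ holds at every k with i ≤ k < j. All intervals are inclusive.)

1

Need earliest j ≥ 0 with F[1,1] ((ready ∨ send) ∨ recv), and (ready ∨ ¬send) at every k in [0,j-1].
  j=0: rhs fails.
  j=1: rhs holds; lhs holds on [0,0]. k = 1.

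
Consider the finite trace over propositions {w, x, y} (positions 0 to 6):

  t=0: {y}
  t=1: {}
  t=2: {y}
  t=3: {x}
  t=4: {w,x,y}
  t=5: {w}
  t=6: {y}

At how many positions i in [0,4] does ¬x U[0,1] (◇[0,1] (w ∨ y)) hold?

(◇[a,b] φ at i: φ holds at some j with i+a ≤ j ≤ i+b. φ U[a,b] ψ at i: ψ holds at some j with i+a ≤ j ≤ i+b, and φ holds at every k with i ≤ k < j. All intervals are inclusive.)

5

Evaluate at each i in [0,4]:
  i=0: ✓ (rhs at j=0)
  i=1: ✓ (rhs at j=1)
  i=2: ✓ (rhs at j=2)
  i=3: ✓ (rhs at j=3)
  i=4: ✓ (rhs at j=4)
Positions where it holds: {0, 1, 2, 3, 4} → 5.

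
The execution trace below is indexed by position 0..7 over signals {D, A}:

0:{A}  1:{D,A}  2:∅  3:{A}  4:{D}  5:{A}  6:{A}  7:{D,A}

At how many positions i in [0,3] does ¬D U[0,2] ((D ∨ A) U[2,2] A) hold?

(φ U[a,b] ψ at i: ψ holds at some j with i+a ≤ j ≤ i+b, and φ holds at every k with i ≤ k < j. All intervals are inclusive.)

Evaluate at each i in [0,3]:
  i=0: ✗ (no rhs in [0,2])
  i=1: ✗ (lhs fails at k=1 before rhs at j=3)
  i=2: ✓ (rhs at j=3; lhs holds on [2,2])
  i=3: ✓ (rhs at j=3)
Positions where it holds: {2, 3} → 2.

2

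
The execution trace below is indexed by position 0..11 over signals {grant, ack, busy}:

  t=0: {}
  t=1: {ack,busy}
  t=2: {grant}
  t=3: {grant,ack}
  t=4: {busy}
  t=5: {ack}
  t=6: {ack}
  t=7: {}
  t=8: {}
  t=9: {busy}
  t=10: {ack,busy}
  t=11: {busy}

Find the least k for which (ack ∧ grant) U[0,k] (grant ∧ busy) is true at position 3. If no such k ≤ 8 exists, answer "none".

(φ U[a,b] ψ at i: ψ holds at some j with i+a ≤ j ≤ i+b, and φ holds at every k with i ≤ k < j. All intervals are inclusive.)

none

Need earliest j ≥ 3 with (grant ∧ busy), and (ack ∧ grant) at every k in [3,j-1].
  j=3: rhs fails.
  j=4: rhs fails.
  j=5: rhs fails.
  j=6: rhs fails.
  j=7: rhs fails.
  j=8: rhs fails.
  j=9: rhs fails.
  j=10: rhs fails.
  j=11: rhs fails.
No witness within the range → none.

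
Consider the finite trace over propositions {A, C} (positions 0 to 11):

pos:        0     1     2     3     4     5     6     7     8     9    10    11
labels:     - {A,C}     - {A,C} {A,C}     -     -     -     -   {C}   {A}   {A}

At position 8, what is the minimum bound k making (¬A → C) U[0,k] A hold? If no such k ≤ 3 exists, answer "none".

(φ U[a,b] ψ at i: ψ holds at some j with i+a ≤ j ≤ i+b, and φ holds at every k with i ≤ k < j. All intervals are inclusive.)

none

Need earliest j ≥ 8 with A, and (¬A → C) at every k in [8,j-1].
  j=8: rhs fails.
  j=9: rhs fails.
  j=10: rhs holds but lhs fails at k=8.
  j=11: rhs holds but lhs fails at k=8.
No witness within the range → none.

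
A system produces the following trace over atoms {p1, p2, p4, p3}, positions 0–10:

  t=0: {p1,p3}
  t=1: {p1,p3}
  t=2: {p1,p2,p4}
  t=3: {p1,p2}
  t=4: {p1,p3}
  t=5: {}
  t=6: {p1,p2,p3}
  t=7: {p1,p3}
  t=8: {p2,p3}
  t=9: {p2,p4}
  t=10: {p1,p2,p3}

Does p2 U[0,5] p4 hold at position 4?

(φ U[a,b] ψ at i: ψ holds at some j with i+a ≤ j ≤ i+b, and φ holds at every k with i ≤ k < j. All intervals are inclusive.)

Need some j in [4,9] with p4, and p2 at every k in [4,j-1].
  j=4: p4 false.
  j=5: p4 false.
  j=6: p4 false.
  j=7: p4 false.
  j=8: p4 false.
  j=9: p4 holds, but p2 fails at k=4 → not this j.
No j in the window works → until fails.

No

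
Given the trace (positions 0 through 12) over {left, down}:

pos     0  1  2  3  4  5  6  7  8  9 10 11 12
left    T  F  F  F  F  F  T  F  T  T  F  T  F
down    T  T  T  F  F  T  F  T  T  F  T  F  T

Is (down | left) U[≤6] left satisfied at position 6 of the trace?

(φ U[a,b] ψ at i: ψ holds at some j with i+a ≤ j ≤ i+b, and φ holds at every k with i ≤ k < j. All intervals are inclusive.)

Need some j in [6,12] with left, and (down | left) at every k in [6,j-1].
  j=6: left holds; no prefix to check → satisfied.

Holds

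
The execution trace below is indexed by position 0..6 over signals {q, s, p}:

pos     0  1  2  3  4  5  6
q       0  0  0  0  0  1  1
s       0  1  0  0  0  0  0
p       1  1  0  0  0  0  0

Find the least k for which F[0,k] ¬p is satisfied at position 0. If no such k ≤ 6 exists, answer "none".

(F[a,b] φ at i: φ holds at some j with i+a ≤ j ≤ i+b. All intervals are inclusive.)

2

Scan j = 0,1,… for ¬p:
  j=0: fails
  j=1: fails
  j=2: holds
First hit at j=2, so smallest k = 2-0 = 2.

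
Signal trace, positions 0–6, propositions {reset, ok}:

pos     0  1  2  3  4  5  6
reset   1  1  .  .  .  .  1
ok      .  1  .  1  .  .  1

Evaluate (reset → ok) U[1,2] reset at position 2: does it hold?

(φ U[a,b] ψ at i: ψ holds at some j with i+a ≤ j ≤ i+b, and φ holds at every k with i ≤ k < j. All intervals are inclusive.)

Does not hold

Need some j in [3,4] with reset, and (reset → ok) at every k in [2,j-1].
  j=3: reset false.
  j=4: reset false.
No j in the window works → until fails.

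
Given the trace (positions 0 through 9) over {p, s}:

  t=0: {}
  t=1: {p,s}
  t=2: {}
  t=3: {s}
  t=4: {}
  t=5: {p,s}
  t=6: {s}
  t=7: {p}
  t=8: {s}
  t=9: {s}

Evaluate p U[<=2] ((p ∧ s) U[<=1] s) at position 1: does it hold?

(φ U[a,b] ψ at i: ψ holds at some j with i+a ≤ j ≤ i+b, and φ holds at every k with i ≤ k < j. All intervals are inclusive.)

True

Need some j in [1,3] with ((p ∧ s) U[<=1] s), and p at every k in [1,j-1].
  j=1: ((p ∧ s) U[<=1] s) holds; no prefix to check → satisfied.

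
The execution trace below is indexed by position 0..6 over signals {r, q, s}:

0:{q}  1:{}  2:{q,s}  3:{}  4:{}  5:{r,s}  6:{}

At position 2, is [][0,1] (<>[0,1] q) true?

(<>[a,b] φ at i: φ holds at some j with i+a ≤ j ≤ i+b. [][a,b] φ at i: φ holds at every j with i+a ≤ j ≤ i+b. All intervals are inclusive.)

No

Check <>[0,1] q at every j in [2,3]:
  j=2: holds (witness at 2)
  j=3: fails (none in [3,4])
Fails at j=3 → formula fails.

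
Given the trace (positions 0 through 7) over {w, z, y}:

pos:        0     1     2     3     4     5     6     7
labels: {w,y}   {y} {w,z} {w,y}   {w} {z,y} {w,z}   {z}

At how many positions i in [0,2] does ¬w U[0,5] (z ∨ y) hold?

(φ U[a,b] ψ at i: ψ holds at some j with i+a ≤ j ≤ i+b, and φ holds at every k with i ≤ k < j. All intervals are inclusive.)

Evaluate at each i in [0,2]:
  i=0: ✓ (rhs at j=0)
  i=1: ✓ (rhs at j=1)
  i=2: ✓ (rhs at j=2)
Positions where it holds: {0, 1, 2} → 3.

3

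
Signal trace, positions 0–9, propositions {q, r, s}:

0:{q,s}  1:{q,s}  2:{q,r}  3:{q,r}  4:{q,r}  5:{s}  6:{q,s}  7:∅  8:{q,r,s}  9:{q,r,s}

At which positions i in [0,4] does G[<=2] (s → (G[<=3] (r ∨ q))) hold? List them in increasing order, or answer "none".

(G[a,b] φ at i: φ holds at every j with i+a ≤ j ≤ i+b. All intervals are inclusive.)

Evaluate at each i in [0,4]:
  i=0: ✓ (all of [0,2])
  i=1: ✓ (all of [1,3])
  i=2: ✓ (all of [2,4])
  i=3: ✗ (fails at j=5)
  i=4: ✗ (fails at j=5)

0, 1, 2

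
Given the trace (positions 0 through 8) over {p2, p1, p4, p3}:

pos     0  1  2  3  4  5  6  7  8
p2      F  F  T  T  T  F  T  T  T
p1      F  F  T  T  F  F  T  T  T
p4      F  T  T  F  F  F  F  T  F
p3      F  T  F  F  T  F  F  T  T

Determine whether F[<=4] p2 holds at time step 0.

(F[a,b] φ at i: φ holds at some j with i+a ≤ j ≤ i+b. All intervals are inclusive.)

Holds

Check p2 at each j in [0,4]:
  j=0: false
  j=1: false
  j=2: true
  j=3: true
  j=4: true
Found at j=2 → formula holds.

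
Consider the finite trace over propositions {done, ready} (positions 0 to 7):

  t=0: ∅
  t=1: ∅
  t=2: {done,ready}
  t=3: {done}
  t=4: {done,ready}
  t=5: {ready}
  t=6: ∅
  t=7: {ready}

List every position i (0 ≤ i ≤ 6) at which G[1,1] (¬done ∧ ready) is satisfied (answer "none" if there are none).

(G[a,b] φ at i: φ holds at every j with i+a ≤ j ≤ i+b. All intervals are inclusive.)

Evaluate at each i in [0,6]:
  i=0: ✗ (fails at j=1)
  i=1: ✗ (fails at j=2)
  i=2: ✗ (fails at j=3)
  i=3: ✗ (fails at j=4)
  i=4: ✓ (all of [5,5])
  i=5: ✗ (fails at j=6)
  i=6: ✓ (all of [7,7])

4, 6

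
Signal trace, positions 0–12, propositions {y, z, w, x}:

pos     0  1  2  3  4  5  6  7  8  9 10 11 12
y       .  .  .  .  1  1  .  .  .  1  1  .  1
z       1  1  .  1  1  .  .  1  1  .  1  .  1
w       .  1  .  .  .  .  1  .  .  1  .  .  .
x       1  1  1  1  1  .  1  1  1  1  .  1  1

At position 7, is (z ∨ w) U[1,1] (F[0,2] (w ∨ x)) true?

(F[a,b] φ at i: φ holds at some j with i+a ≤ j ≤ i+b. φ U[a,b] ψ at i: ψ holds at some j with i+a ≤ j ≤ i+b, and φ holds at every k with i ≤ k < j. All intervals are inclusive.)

Need some j in [8,8] with F[0,2] (w ∨ x), and (z ∨ w) at every k in [7,j-1].
  j=8: F[0,2] (w ∨ x) holds; (z ∨ w) holds at every k in [7,7] → satisfied.

Yes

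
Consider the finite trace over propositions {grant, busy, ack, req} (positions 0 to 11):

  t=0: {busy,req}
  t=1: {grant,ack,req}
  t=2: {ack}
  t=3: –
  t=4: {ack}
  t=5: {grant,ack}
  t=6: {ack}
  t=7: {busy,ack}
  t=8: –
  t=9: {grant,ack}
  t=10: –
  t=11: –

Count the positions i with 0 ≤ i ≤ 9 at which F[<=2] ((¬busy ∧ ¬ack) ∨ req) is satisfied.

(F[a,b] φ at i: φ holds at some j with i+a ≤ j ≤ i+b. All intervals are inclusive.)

8

Evaluate at each i in [0,9]:
  i=0: ✓ (witness j=0)
  i=1: ✓ (witness j=1)
  i=2: ✓ (witness j=3)
  i=3: ✓ (witness j=3)
  i=4: ✗ (none in [4,6])
  i=5: ✗ (none in [5,7])
  i=6: ✓ (witness j=8)
  i=7: ✓ (witness j=8)
  i=8: ✓ (witness j=8)
  i=9: ✓ (witness j=10)
Positions where it holds: {0, 1, 2, 3, 6, 7, 8, 9} → 8.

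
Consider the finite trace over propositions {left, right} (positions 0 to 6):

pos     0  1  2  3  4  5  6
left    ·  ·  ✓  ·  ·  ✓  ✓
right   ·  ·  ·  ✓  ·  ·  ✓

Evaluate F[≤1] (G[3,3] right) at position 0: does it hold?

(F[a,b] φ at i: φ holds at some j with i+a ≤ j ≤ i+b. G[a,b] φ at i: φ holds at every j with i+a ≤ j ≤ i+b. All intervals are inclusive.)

Check G[3,3] right at each j in [0,1]:
  j=0: holds on [3,3]
  j=1: fails at 4
Found at j=0 → formula holds.

True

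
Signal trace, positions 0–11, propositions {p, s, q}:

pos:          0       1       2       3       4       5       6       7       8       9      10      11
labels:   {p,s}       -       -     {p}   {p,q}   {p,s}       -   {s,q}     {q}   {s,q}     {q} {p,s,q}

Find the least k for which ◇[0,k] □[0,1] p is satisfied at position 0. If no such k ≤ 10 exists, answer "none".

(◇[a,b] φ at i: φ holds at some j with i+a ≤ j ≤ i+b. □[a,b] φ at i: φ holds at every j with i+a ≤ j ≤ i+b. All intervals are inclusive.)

Scan j = 0,1,… for □[0,1] p:
  j=0: fails
  j=1: fails
  j=2: fails
  j=3: holds
First hit at j=3, so smallest k = 3-0 = 3.

3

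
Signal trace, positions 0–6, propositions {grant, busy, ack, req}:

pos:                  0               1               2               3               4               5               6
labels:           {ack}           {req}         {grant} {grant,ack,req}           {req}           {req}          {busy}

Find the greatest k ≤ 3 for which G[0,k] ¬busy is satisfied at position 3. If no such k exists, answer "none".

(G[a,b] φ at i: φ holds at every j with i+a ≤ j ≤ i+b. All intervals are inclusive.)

¬busy must hold from j=3 onward; find where it first fails.
  j=3: holds
  j=4: holds
  j=5: holds
  j=6: fails
Holds on [3,5], so largest k = 2.

2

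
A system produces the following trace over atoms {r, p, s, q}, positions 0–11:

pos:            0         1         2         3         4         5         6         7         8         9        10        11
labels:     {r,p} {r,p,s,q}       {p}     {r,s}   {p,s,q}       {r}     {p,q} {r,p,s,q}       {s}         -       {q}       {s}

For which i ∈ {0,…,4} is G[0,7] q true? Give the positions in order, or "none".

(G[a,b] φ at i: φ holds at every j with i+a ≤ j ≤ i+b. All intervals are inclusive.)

Evaluate at each i in [0,4]:
  i=0: ✗ (fails at j=0)
  i=1: ✗ (fails at j=2)
  i=2: ✗ (fails at j=2)
  i=3: ✗ (fails at j=3)
  i=4: ✗ (fails at j=5)

none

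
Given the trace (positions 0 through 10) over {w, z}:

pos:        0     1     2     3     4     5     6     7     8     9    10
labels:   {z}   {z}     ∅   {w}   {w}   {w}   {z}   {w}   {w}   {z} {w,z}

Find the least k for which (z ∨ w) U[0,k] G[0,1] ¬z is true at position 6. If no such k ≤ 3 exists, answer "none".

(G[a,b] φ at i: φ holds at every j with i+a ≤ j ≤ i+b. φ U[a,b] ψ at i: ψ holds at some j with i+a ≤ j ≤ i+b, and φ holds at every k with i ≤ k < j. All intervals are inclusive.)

1

Need earliest j ≥ 6 with G[0,1] ¬z, and (z ∨ w) at every k in [6,j-1].
  j=6: rhs fails.
  j=7: rhs holds; lhs holds on [6,6]. k = 1.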